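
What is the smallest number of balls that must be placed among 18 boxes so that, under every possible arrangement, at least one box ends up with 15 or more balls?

253

With 252 balls one could put exactly 14 in each of the 18 boxes, and no box would reach 15.
By the pigeonhole principle, one more ball must land in a box that already has 14, giving it 15.
So 18 × 14 + 1 = 253 balls are required.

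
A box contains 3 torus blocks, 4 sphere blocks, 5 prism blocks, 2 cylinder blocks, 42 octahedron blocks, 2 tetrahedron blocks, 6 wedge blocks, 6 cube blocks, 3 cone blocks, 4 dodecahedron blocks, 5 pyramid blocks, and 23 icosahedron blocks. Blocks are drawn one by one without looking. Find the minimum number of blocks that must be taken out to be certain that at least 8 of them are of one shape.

55

Put each drawn block into a box by shape. The largest draw with every box below 8 takes min(count, 7) from each shape; shapes with fewer than 7 contribute all they have.
Σ min(cᵢ, 7) = 3 + 4 + 5 + 2 + 7 + 2 + 6 + 6 + 3 + 4 + 5 + 7 = 54.
Draw number 54 + 1 = 55 must push one box to 8.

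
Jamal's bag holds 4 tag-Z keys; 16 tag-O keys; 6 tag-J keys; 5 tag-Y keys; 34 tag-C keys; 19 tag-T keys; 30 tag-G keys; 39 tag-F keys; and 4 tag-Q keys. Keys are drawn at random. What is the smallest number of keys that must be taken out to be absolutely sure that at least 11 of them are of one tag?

70

By pigeonhole, the 9 tags are the holes; the keys drawn are the pigeons.
To avoid 11 of any one tag, the worst case takes at most 10 of each tag, or every key of a tag that has fewer than 10.
That gives 4 + 10 + 6 + 5 + 10 + 10 + 10 + 10 + 4 = 69 keys with no tag reaching 11.
The next key forces some tag to 11, so 69 + 1 = 70.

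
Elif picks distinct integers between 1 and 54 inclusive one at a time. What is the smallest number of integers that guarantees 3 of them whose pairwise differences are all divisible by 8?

17

Integers whose pairwise differences are multiples of 8 are exactly those sharing a remainder mod 8. By the pigeonhole principle, the 8 residue classes mod 8 are the pigeonholes.
With 16 integers one could put 2 in each residue class and have no class reach 3.
The 17th integer pushes some class to 3, so 8·2 + 1 = 17.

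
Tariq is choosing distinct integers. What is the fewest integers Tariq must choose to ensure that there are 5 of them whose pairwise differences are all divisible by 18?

Integers whose pairwise differences are multiples of 18 are exactly those sharing a remainder mod 18. The 18 residue classes mod 18 are the pigeonholes.
With 72 integers one could put 4 in each residue class and have no class reach 5.
The 73rd integer pushes some class to 5, so 18·4 + 1 = 73.

73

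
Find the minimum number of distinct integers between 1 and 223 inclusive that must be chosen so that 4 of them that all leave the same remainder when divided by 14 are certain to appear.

The 14 residue classes mod 14 are the pigeonholes.
With 42 integers one could put 3 in each residue class and have no class reach 4.
The 43rd integer pushes some class to 4, so 14·3 + 1 = 43.

43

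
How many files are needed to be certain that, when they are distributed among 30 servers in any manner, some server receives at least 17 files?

With 480 files one could put exactly 16 in each of the 30 servers, and no server would reach 17.
One more file must land in a server that already has 16, giving it 17.
So 30 × 16 + 1 = 481 files are required.

481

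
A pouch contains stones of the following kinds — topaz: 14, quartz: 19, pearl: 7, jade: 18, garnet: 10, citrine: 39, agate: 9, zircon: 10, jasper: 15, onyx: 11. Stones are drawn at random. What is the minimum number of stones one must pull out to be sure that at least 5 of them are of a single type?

Put each drawn stone into a box by type. The largest draw with every box below 5 takes min(count, 4) from each type.
Σ min(cᵢ, 4) = 4 + 4 + 4 + 4 + 4 + 4 + 4 + 4 + 4 + 4 = 40.
Draw number 40 + 1 = 41 must push one box to 5.

41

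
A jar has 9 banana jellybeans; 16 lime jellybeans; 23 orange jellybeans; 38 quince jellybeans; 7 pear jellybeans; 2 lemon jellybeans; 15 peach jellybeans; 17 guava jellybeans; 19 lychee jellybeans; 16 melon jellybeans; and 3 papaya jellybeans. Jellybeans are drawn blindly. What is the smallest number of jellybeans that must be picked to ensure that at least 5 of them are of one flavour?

42

An adversary could hand out at most 4 jellybeans per flavour (lemon, papaya run out sooner): 4 + 4 + 4 + 4 + 4 + 2 + 4 + 4 + 4 + 4 + 3 = 41 jellybeans and still no flavour has 5.
By the pigeonhole principle, one more jellybean lands in a flavour already at 4, so 42 draws are enough and 41 are not.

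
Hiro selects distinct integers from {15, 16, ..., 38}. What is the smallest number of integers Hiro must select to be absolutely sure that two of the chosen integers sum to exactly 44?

18

Group the elements by complementary pair {x, 44−x}: {15,29}, {16,28}, {17,27}, …, giving 7 two-element pairs, the single value 22 (it cannot pair with itself since the integers are distinct), and 9 integers whose partner 44−x falls outside [15,38].
By pigeonhole, treating each of those 17 groups as a pigeonhole, one can pick one integer per group — 17 integers — with no two summing to 44.
The 18th integer lands in an occupied pair, forcing a sum of 44.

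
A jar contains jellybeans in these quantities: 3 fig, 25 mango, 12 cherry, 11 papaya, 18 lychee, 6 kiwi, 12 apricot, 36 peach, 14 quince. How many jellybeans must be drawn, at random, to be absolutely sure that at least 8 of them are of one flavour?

The 9 flavours are the holes; the jellybeans drawn are the pigeons.
To avoid 8 of any one flavour, the worst case takes at most 7 of each flavour, or every jellybean of a flavour that has fewer than 7.
That gives 3 + 7 + 7 + 7 + 7 + 6 + 7 + 7 + 7 = 58 jellybeans with no flavour reaching 8.
The next jellybean forces some flavour to 8, so 58 + 1 = 59.

59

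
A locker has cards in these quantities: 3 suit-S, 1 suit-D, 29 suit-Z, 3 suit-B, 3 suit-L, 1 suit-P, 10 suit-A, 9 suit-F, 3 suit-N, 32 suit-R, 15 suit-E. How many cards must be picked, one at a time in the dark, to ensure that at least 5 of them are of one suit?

35

The 11 suits are the holes; the cards drawn are the pigeons.
To avoid 5 of any one suit, the worst case takes at most 4 of each suit, or every card of a suit that has fewer than 4.
That gives 3 + 1 + 4 + 3 + 3 + 1 + 4 + 4 + 3 + 4 + 4 = 34 cards with no suit reaching 5.
The next card forces some suit to 5, so 34 + 1 = 35.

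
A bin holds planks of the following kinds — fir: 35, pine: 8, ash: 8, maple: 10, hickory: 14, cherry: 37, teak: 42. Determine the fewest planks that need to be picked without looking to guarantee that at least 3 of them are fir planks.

In the worst case for collecting fir planks, every non-fir plank comes out first.
There are 8 + 8 + 10 + 14 + 37 + 42 = 119 non-fir planks altogether.
After those, each further plank must be fir, so 119 + 3 = 122 draws guarantee 3 fir planks.

122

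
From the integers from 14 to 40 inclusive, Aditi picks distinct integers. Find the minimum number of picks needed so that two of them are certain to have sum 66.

21

Group the elements by complementary pair {x, 66−x}: {26,40}, {27,39}, {28,38}, …, giving 7 two-element pairs, the single value 33 (it cannot pair with itself since the integers are distinct), and 12 integers whose partner 66−x falls outside [14,40].
By the pigeonhole principle, treating each of those 20 groups as a pigeonhole, one can pick one integer per group — 20 integers — with no two summing to 66.
The 21st integer lands in an occupied pair, forcing a sum of 66.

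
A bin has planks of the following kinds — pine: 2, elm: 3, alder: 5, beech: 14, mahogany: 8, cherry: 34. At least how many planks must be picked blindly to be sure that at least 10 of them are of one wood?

By pigeonhole, put each drawn plank into a box by wood. The largest draw with every box below 10 takes min(count, 9) from each wood; woods with fewer than 9 contribute all they have.
Σ min(cᵢ, 9) = 2 + 3 + 5 + 9 + 8 + 9 = 36.
Draw number 36 + 1 = 37 must push one box to 10.

37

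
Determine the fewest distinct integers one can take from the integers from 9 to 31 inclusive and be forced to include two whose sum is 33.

16

A set avoiding the sum 33 can contain at most one of each pair {x, 33−x}, plus the 7 elements whose complement lies outside the range.
The integers 17, …, 31 (15 of them) are such a set: any two sum to at least 17+18 = 35 > 33.
Any 16th integer completes one of the 8 pairs, so 16 choices force a sum of 33.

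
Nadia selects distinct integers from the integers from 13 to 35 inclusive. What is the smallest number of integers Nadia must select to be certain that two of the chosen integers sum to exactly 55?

Two chosen integers sum to 55 exactly when both halves of some pair {x, 55−x} with 20 ≤ x ≤ 55−x ≤ 35 are chosen — 8 such pairs.
The remaining 7 elements (those with no distinct partner in range) can never complete a 55-sum, so the worst case takes all of them and one from each pair: 7 + 8 = 15.
By pigeonhole, the 16th integer has to be the second member of some pair, so 15 + 1 = 16.

16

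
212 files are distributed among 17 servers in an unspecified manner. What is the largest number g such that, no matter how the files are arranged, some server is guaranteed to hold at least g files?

13

The 17 servers are the holes and the 212 files are the pigeons.
If every server held at most 12 files, the total would be at most 17 × 12 = 204, which is less than 212.
So some server holds at least ⌈212/17⌉ = 13 files.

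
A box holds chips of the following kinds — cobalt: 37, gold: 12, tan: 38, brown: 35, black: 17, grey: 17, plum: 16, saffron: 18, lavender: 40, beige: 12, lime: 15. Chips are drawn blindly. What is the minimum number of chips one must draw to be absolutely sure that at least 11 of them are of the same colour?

111

An adversary could hand out at most 10 chips per colour: 10 + 10 + 10 + 10 + 10 + 10 + 10 + 10 + 10 + 10 + 10 = 110 chips and still no colour has 11.
One more chip lands in a colour already at 10, so 111 draws are enough and 110 are not.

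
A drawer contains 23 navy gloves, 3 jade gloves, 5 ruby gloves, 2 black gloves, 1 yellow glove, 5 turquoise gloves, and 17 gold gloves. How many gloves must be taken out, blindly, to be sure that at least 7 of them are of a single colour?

29

An adversary could hand out at most 6 gloves per colour (5 colours run out sooner): 6 + 3 + 5 + 2 + 1 + 5 + 6 = 28 gloves and still no colour has 7.
One more glove lands in a colour already at 6, so 29 draws are enough and 28 are not.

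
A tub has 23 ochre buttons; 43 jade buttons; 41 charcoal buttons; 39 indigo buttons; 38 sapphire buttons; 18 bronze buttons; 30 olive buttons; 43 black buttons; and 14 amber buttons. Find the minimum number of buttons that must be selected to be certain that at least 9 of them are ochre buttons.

In the worst case for collecting ochre buttons, every non-ochre button comes out first.
There are 43 + 41 + 39 + 38 + 18 + 30 + 43 + 14 = 266 non-ochre buttons altogether.
After those, each further button must be ochre, so 266 + 9 = 275 draws guarantee 9 ochre buttons.

275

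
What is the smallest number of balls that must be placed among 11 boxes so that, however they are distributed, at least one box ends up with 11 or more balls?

111

With 110 balls one could put exactly 10 in each of the 11 boxes, and no box would reach 11.
By the pigeonhole principle, one more ball must land in a box that already has 10, giving it 11.
So 11 × 10 + 1 = 111 balls are required.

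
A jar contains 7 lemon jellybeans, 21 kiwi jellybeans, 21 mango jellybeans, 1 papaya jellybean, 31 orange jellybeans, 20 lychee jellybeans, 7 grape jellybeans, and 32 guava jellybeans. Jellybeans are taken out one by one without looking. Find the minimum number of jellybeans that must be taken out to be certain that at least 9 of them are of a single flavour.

56

Pigeonhole: the 8 flavours are the holes; the jellybeans drawn are the pigeons.
To avoid 9 of any one flavour, the worst case takes at most 8 of each flavour, or every jellybean of a flavour that has fewer than 8.
That gives 7 + 8 + 8 + 1 + 8 + 8 + 7 + 8 = 55 jellybeans with no flavour reaching 9.
The next jellybean forces some flavour to 9, so 55 + 1 = 56.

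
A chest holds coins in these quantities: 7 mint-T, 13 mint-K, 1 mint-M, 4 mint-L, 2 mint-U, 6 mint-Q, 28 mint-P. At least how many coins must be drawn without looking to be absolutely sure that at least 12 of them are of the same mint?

An adversary could hand out at most 11 coins per mint (5 mints run out sooner): 7 + 11 + 1 + 4 + 2 + 6 + 11 = 42 coins and still no mint has 12.
One more coin lands in a mint already at 11, so 43 draws are enough and 42 are not.

43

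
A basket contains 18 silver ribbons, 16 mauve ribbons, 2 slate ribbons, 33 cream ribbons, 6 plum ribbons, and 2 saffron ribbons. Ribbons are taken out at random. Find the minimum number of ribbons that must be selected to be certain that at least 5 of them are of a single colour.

21

An adversary could hand out at most 4 ribbons per colour (slate, saffron run out sooner): 4 + 4 + 2 + 4 + 4 + 2 = 20 ribbons and still no colour has 5.
By pigeonhole, one more ribbon lands in a colour already at 4, so 21 draws are enough and 20 are not.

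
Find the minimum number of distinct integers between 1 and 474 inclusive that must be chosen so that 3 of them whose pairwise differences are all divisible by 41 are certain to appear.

83

Integers whose pairwise differences are multiples of 41 are exactly those sharing a remainder mod 41. By the pigeonhole principle, the 41 residue classes mod 41 are the pigeonholes.
With 82 integers one could put 2 in each residue class and have no class reach 3.
The 83rd integer pushes some class to 3, so 41·2 + 1 = 83.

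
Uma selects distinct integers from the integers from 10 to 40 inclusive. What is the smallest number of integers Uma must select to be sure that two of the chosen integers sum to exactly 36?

24

Two chosen integers sum to 36 exactly when both halves of some pair {x, 36−x} with 10 ≤ x ≤ 36−x ≤ 26 are chosen — 8 such pairs.
The remaining 15 elements (those with no distinct partner in range) can never complete a 36-sum, so the worst case takes all of them and one from each pair: 15 + 8 = 23.
The 24th integer has to be the second member of some pair, so 23 + 1 = 24.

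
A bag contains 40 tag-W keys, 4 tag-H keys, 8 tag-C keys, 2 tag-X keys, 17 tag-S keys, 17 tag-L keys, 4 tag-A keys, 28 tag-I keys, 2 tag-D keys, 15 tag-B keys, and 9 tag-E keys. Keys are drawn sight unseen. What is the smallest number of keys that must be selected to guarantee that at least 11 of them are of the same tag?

Put each drawn key into a box by tag. The largest draw with every box below 11 takes min(count, 10) from each tag; tags with fewer than 10 contribute all they have.
Σ min(cᵢ, 10) = 10 + 4 + 8 + 2 + 10 + 10 + 4 + 10 + 2 + 10 + 9 = 79.
Draw number 79 + 1 = 80 must push one box to 11.

80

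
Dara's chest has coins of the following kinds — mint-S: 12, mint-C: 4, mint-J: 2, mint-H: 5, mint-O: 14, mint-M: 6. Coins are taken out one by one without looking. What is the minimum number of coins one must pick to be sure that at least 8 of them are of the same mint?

32

An adversary could hand out at most 7 coins per mint (4 mints run out sooner): 7 + 4 + 2 + 5 + 7 + 6 = 31 coins and still no mint has 8.
One more coin lands in a mint already at 7, so 32 draws are enough and 31 are not.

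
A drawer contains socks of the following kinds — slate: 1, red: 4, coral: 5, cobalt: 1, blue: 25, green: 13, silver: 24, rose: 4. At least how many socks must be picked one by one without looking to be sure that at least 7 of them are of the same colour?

By pigeonhole, the 8 colours are the holes; the socks drawn are the pigeons.
To avoid 7 of any one colour, the worst case takes at most 6 of each colour, or every sock of a colour that has fewer than 6.
That gives 1 + 4 + 5 + 1 + 6 + 6 + 6 + 4 = 33 socks with no colour reaching 7.
The next sock forces some colour to 7, so 33 + 1 = 34.

34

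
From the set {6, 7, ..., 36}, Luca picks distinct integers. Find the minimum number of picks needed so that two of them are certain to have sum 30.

23

Group the elements by complementary pair {x, 30−x}: {6,24}, {7,23}, {8,22}, …, giving 9 two-element pairs, the single value 15 (it cannot pair with itself since the integers are distinct), and 12 integers whose partner 30−x falls outside [6,36].
By the pigeonhole principle, treating each of those 22 groups as a pigeonhole, one can pick one integer per group — 22 integers — with no two summing to 30.
The 23rd integer lands in an occupied pair, forcing a sum of 30.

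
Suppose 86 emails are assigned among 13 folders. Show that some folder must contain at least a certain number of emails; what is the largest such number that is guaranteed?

The 13 folders are the holes and the 86 emails are the pigeons.
If every folder held at most 6 emails, the total would be at most 13 × 6 = 78, which is less than 86.
So some folder holds at least ⌈86/13⌉ = 7 emails.

7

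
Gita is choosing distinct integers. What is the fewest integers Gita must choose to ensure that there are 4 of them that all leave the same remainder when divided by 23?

70

By pigeonhole, the 23 residue classes mod 23 are the pigeonholes.
With 69 integers one could put 3 in each residue class and have no class reach 4.
The 70th integer pushes some class to 4, so 23·3 + 1 = 70.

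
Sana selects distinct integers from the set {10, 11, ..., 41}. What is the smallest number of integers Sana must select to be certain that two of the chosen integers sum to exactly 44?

21

Two chosen integers sum to 44 exactly when both halves of some pair {x, 44−x} with 10 ≤ x ≤ 44−x ≤ 34 are chosen — 12 such pairs.
The remaining 8 elements (those with no distinct partner in range) can never complete a 44-sum, so the worst case takes all of them and one from each pair: 8 + 12 = 20.
The 21st integer has to be the second member of some pair, so 20 + 1 = 21.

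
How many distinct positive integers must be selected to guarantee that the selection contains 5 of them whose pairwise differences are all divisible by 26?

105

Integers whose pairwise differences are multiples of 26 are exactly those sharing a remainder mod 26. By the pigeonhole principle, the 26 residue classes mod 26 are the pigeonholes.
With 104 integers one could put 4 in each residue class and have no class reach 5.
The 105th integer pushes some class to 5, so 26·4 + 1 = 105.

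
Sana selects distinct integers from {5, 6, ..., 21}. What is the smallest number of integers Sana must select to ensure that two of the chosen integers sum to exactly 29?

Group the elements by complementary pair {x, 29−x}: {8,21}, {9,20}, {10,19}, …, giving 7 two-element pairs and 3 integers whose partner 29−x falls outside [5,21].
Treating each of those 10 groups as a pigeonhole, one can pick one integer per group — 10 integers — with no two summing to 29.
The 11th integer lands in an occupied pair, forcing a sum of 29.

11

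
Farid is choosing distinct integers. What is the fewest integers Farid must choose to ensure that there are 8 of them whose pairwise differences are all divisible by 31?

Integers whose pairwise differences are multiples of 31 are exactly those sharing a remainder mod 31. The 31 residue classes mod 31 are the pigeonholes.
With 217 integers one could put 7 in each residue class and have no class reach 8.
The 218th integer pushes some class to 8, so 31·7 + 1 = 218.

218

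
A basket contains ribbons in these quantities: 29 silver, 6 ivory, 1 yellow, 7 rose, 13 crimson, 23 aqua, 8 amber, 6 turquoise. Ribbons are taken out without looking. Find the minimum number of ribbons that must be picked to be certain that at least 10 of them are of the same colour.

By pigeonhole, put each drawn ribbon into a box by colour. The largest draw with every box below 10 takes min(count, 9) from each colour; colours with fewer than 9 contribute all they have.
Σ min(cᵢ, 9) = 9 + 6 + 1 + 7 + 9 + 9 + 8 + 6 = 55.
Draw number 55 + 1 = 56 must push one box to 10.

56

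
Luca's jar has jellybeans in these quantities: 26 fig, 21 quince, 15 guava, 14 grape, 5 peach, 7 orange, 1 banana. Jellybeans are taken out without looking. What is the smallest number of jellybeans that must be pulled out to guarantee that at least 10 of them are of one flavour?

An adversary could hand out at most 9 jellybeans per flavour (peach, orange, banana run out sooner): 9 + 9 + 9 + 9 + 5 + 7 + 1 = 49 jellybeans and still no flavour has 10.
One more jellybean lands in a flavour already at 9, so 50 draws are enough and 49 are not.

50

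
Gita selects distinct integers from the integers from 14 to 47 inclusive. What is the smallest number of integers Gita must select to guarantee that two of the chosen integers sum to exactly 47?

25

A set avoiding the sum 47 can contain at most one of each pair {x, 47−x}, plus the 14 elements whose complement lies outside the range.
The integers 24, …, 47 (24 of them) are such a set: any two sum to at least 24+25 = 49 > 47.
By pigeonhole, any 25th integer completes one of the 10 pairs, so 25 choices force a sum of 47.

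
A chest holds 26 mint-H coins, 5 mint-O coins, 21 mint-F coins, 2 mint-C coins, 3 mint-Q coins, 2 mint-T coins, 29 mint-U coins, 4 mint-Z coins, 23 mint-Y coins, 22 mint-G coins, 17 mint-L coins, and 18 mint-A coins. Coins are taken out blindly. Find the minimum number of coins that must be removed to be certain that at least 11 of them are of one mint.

87

An adversary could hand out at most 10 coins per mint (5 mints run out sooner): 10 + 5 + 10 + 2 + 3 + 2 + 10 + 4 + 10 + 10 + 10 + 10 = 86 coins and still no mint has 11.
By the pigeonhole principle, one more coin lands in a mint already at 10, so 87 draws are enough and 86 are not.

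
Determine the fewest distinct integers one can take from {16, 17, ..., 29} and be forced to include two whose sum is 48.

Group the elements by complementary pair {x, 48−x}: {19,29}, {20,28}, {21,27}, …, giving 5 two-element pairs, the single value 24 (it cannot pair with itself since the integers are distinct), and 3 integers whose partner 48−x falls outside [16,29].
By pigeonhole, treating each of those 9 groups as a pigeonhole, one can pick one integer per group — 9 integers — with no two summing to 48.
The 10th integer lands in an occupied pair, forcing a sum of 48.

10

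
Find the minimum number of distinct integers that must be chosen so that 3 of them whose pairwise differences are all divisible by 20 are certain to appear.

Integers whose pairwise differences are multiples of 20 are exactly those sharing a remainder mod 20. The 20 residue classes mod 20 are the pigeonholes.
With 40 integers one could put 2 in each residue class and have no class reach 3.
The 41st integer pushes some class to 3, so 20·2 + 1 = 41.

41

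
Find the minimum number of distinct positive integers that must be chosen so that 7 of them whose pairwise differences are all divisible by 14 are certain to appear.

85

Integers whose pairwise differences are multiples of 14 are exactly those sharing a remainder mod 14. By pigeonhole, the 14 residue classes mod 14 are the pigeonholes.
With 84 integers one could put 6 in each residue class and have no class reach 7.
The 85th integer pushes some class to 7, so 14·6 + 1 = 85.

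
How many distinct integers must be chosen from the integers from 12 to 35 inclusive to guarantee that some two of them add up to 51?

A set avoiding the sum 51 can contain at most one of each pair {x, 51−x}, plus the 4 elements whose complement lies outside the range.
The integers 12, …, 25 (14 of them) are such a set: any two sum to at least 12+13 = 25 and at most 24+25 = 49 < 51.
By pigeonhole, any 15th integer completes one of the 10 pairs, so 15 choices force a sum of 51.

15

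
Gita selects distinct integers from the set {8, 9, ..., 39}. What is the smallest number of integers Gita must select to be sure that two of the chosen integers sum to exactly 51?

A set avoiding the sum 51 can contain at most one of each pair {x, 51−x}, plus the 4 elements whose complement lies outside the range.
The integers 8, …, 25 (18 of them) are such a set: any two sum to at least 8+9 = 17 and at most 24+25 = 49 < 51.
Any 19th integer completes one of the 14 pairs, so 19 choices force a sum of 51.

19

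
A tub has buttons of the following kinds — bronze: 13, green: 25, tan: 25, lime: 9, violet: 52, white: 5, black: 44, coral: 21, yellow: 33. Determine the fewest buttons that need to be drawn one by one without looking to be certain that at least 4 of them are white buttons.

226

In the worst case for collecting white buttons, every non-white button comes out first.
There are 13 + 25 + 25 + 9 + 52 + 44 + 21 + 33 = 222 non-white buttons altogether.
After those, each further button must be white, so 222 + 4 = 226 draws guarantee 4 white buttons.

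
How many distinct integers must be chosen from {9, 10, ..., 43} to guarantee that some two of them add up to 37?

26

A set avoiding the sum 37 can contain at most one of each pair {x, 37−x}, plus the 15 elements whose complement lies outside the range.
The integers 19, …, 43 (25 of them) are such a set: any two sum to at least 19+20 = 39 > 37.
Any 26th integer completes one of the 10 pairs, so 26 choices force a sum of 37.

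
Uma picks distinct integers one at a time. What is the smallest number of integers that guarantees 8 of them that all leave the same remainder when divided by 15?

The 15 residue classes mod 15 are the pigeonholes.
With 105 integers one could put 7 in each residue class and have no class reach 8.
The 106th integer pushes some class to 8, so 15·7 + 1 = 106.

106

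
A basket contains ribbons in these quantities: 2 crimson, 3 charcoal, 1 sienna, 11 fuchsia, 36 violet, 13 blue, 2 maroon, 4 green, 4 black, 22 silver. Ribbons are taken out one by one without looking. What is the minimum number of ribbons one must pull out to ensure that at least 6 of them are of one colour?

The 10 colours are the holes; the ribbons drawn are the pigeons.
To avoid 6 of any one colour, the worst case takes at most 5 of each colour, or every ribbon of a colour that has fewer than 5.
That gives 2 + 3 + 1 + 5 + 5 + 5 + 2 + 4 + 4 + 5 = 36 ribbons with no colour reaching 6.
The next ribbon forces some colour to 6, so 36 + 1 = 37.

37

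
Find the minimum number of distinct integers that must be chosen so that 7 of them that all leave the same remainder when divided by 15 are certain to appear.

By the pigeonhole principle, the 15 residue classes mod 15 are the pigeonholes.
With 90 integers one could put 6 in each residue class and have no class reach 7.
The 91st integer pushes some class to 7, so 15·6 + 1 = 91.

91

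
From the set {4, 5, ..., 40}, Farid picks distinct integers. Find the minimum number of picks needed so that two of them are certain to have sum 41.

A set avoiding the sum 41 can contain at most one of each pair {x, 41−x}, plus the 3 elements whose complement lies outside the range.
The integers 21, …, 40 (20 of them) are such a set: any two sum to at least 21+22 = 43 > 41.
Any 21st integer completes one of the 17 pairs, so 21 choices force a sum of 41.

21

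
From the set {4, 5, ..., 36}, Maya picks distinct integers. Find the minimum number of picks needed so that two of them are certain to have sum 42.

19

Two chosen integers sum to 42 exactly when both halves of some pair {x, 42−x} with 6 ≤ x ≤ 42−x ≤ 36 are chosen — 15 such pairs.
The remaining 3 elements (those with no distinct partner in range) can never complete a 42-sum, so the worst case takes all of them and one from each pair: 3 + 15 = 18.
Pigeonhole: the 19th integer has to be the second member of some pair, so 18 + 1 = 19.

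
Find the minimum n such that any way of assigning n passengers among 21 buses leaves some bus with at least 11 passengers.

211

With 210 passengers one could put exactly 10 in each of the 21 buses, and no bus would reach 11.
Pigeonhole: one more passenger must land in a bus that already has 10, giving it 11.
So 21 × 10 + 1 = 211 passengers are required.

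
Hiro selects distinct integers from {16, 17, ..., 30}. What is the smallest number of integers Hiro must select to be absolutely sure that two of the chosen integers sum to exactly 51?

11

A set avoiding the sum 51 can contain at most one of each pair {x, 51−x}, plus the 5 elements whose complement lies outside the range.
The integers 16, …, 25 (10 of them) are such a set: any two sum to at least 16+17 = 33 and at most 24+25 = 49 < 51.
By pigeonhole, any 11th integer completes one of the 5 pairs, so 11 choices force a sum of 51.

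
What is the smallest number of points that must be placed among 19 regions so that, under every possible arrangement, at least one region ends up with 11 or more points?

With 190 points one could put exactly 10 in each of the 19 regions, and no region would reach 11.
By the pigeonhole principle, one more point must land in a region that already has 10, giving it 11.
So 19 × 10 + 1 = 191 points are required.

191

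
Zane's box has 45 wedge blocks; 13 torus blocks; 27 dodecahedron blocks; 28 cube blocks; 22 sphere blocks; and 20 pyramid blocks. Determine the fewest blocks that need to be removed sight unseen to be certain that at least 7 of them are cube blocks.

134

In the worst case for collecting cube blocks, every non-cube block comes out first.
There are 45 + 13 + 27 + 22 + 20 = 127 non-cube blocks altogether.
After those, each further block must be cube, so 127 + 7 = 134 draws guarantee 7 cube blocks.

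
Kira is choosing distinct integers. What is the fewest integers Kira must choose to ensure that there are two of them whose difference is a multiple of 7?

Integers whose pairwise differences are multiples of 7 are exactly those sharing a remainder mod 7. By the pigeonhole principle, the 7 residue classes mod 7 are the pigeonholes.
With 7 integers one could put 1 in each residue class and have no class reach 2.
The 8th integer pushes some class to 2, so 7·1 + 1 = 8.

8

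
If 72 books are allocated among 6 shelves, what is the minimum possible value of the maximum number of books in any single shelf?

The 6 shelves are the holes and the 72 books are the pigeons.
If every shelf held at most 11 books, the total would be at most 6 × 11 = 66, which is less than 72.
So some shelf holds at least ⌈72/6⌉ = 12 books.

12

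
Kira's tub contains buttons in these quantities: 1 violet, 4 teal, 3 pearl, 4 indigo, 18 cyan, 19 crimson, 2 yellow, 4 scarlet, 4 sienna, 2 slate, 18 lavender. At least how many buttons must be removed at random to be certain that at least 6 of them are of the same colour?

The 11 colours are the holes; the buttons drawn are the pigeons.
To avoid 6 of any one colour, the worst case takes at most 5 of each colour, or every button of a colour that has fewer than 5.
That gives 1 + 4 + 3 + 4 + 5 + 5 + 2 + 4 + 4 + 2 + 5 = 39 buttons with no colour reaching 6.
The next button forces some colour to 6, so 39 + 1 = 40.

40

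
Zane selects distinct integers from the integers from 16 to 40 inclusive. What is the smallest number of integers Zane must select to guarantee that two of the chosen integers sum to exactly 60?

16

Two chosen integers sum to 60 exactly when both halves of some pair {x, 60−x} with 20 ≤ x ≤ 60−x ≤ 40 are chosen — 10 such pairs.
The remaining 5 elements (those with no distinct partner in range) can never complete a 60-sum, so the worst case takes all of them and one from each pair: 5 + 10 = 15.
The 16th integer has to be the second member of some pair, so 15 + 1 = 16.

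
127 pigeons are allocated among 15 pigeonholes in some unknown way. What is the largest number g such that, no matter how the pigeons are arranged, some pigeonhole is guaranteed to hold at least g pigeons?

The 15 pigeonholes are the holes and the 127 pigeons are the pigeons.
If every pigeonhole held at most 8 pigeons, the total would be at most 15 × 8 = 120, which is less than 127.
So some pigeonhole holds at least ⌈127/15⌉ = 9 pigeons.

9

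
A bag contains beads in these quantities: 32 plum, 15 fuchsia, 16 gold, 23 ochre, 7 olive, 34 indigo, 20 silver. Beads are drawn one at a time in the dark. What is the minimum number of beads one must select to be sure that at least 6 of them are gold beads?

In the worst case for collecting gold beads, every non-gold bead comes out first.
There are 32 + 15 + 23 + 7 + 34 + 20 = 131 non-gold beads altogether.
After those, each further bead must be gold, so 131 + 6 = 137 draws guarantee 6 gold beads.

137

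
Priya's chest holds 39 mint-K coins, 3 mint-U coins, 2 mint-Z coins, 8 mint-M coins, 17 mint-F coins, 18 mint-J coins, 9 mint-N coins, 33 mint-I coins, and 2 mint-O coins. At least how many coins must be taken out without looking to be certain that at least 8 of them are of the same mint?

50

An adversary could hand out at most 7 coins per mint (mint-U, mint-Z, mint-O run out sooner): 7 + 3 + 2 + 7 + 7 + 7 + 7 + 7 + 2 = 49 coins and still no mint has 8.
Pigeonhole: one more coin lands in a mint already at 7, so 50 draws are enough and 49 are not.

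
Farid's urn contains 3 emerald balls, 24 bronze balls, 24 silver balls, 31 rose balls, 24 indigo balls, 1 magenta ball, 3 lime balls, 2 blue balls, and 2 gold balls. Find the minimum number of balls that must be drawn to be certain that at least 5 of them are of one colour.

Put each drawn ball into a box by colour. The largest draw with every box below 5 takes min(count, 4) from each colour; colours with fewer than 4 contribute all they have.
Σ min(cᵢ, 4) = 3 + 4 + 4 + 4 + 4 + 1 + 3 + 2 + 2 = 27.
Draw number 27 + 1 = 28 must push one box to 5.

28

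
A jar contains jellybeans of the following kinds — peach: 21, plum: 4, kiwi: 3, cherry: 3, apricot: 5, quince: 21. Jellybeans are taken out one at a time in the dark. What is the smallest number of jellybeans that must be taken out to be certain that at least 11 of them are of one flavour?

36

Pigeonhole: the 6 flavours are the holes; the jellybeans drawn are the pigeons.
To avoid 11 of any one flavour, the worst case takes at most 10 of each flavour, or every jellybean of a flavour that has fewer than 10.
That gives 10 + 4 + 3 + 3 + 5 + 10 = 35 jellybeans with no flavour reaching 11.
The next jellybean forces some flavour to 11, so 35 + 1 = 36.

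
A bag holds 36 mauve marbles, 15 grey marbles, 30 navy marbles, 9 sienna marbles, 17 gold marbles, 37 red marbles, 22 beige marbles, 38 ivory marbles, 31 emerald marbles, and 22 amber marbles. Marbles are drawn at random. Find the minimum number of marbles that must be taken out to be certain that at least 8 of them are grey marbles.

In the worst case for collecting grey marbles, every non-grey marble comes out first.
There are 36 + 30 + 9 + 17 + 37 + 22 + 38 + 31 + 22 = 242 non-grey marbles altogether.
After those, each further marble must be grey, so 242 + 8 = 250 draws guarantee 8 grey marbles.

250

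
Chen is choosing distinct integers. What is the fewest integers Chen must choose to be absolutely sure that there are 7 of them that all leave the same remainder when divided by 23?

139

By pigeonhole, the 23 residue classes mod 23 are the pigeonholes.
With 138 integers one could put 6 in each residue class and have no class reach 7.
The 139th integer pushes some class to 7, so 23·6 + 1 = 139.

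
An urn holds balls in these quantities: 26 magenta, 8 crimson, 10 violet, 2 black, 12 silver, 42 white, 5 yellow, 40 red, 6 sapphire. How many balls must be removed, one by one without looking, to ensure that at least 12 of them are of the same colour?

Pigeonhole: the 9 colours are the holes; the balls drawn are the pigeons.
To avoid 12 of any one colour, the worst case takes at most 11 of each colour, or every ball of a colour that has fewer than 11.
That gives 11 + 8 + 10 + 2 + 11 + 11 + 5 + 11 + 6 = 75 balls with no colour reaching 12.
The next ball forces some colour to 12, so 75 + 1 = 76.

76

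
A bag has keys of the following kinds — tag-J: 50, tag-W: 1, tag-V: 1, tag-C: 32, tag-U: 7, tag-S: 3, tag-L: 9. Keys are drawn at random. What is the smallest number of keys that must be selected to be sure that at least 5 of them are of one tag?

22

By the pigeonhole principle, the 7 tags are the holes; the keys drawn are the pigeons.
To avoid 5 of any one tag, the worst case takes at most 4 of each tag, or every key of a tag that has fewer than 4.
That gives 4 + 1 + 1 + 4 + 4 + 3 + 4 = 21 keys with no tag reaching 5.
The next key forces some tag to 5, so 21 + 1 = 22.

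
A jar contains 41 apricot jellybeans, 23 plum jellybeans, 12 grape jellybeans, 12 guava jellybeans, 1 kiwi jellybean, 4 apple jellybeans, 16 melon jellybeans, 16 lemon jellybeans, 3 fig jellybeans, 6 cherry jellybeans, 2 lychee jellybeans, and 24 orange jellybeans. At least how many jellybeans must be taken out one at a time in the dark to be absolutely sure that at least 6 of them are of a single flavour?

An adversary could hand out at most 5 jellybeans per flavour (4 flavours run out sooner): 5 + 5 + 5 + 5 + 1 + 4 + 5 + 5 + 3 + 5 + 2 + 5 = 50 jellybeans and still no flavour has 6.
One more jellybean lands in a flavour already at 5, so 51 draws are enough and 50 are not.

51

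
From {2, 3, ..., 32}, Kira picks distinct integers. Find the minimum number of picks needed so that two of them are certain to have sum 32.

18

A set avoiding the sum 32 can contain at most one of each pair {x, 32−x}, plus the 3 elements whose complement lies outside the range or equal to its own complement.
The integers 16, …, 32 (17 of them) are such a set: any two sum to at least 16+17 = 33 > 32.
Any 18th integer completes one of the 14 pairs, so 18 choices force a sum of 32.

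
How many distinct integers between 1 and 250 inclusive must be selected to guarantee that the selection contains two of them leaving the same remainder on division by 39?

40

The 39 residue classes mod 39 are the pigeonholes.
With 39 integers one could put 1 in each residue class and have no class reach 2.
The 40th integer pushes some class to 2, so 39·1 + 1 = 40.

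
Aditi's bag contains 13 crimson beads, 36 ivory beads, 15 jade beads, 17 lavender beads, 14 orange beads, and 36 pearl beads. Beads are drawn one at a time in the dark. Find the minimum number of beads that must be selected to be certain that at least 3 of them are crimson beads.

In the worst case for collecting crimson beads, every non-crimson bead comes out first.
There are 36 + 15 + 17 + 14 + 36 = 118 non-crimson beads altogether.
After those, each further bead must be crimson, so 118 + 3 = 121 draws guarantee 3 crimson beads.

121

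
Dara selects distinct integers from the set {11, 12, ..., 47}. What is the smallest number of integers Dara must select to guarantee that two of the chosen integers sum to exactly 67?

24

Group the elements by complementary pair {x, 67−x}: {20,47}, {21,46}, {22,45}, …, giving 14 two-element pairs and 9 integers whose partner 67−x falls outside [11,47].
By the pigeonhole principle, treating each of those 23 groups as a pigeonhole, one can pick one integer per group — 23 integers — with no two summing to 67.
The 24th integer lands in an occupied pair, forcing a sum of 67.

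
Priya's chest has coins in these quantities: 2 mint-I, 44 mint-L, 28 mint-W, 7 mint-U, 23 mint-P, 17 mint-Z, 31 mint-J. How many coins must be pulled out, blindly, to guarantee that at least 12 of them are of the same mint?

65

The 7 mints are the holes; the coins drawn are the pigeons.
To avoid 12 of any one mint, the worst case takes at most 11 of each mint, or every coin of a mint that has fewer than 11.
That gives 2 + 11 + 11 + 7 + 11 + 11 + 11 = 64 coins with no mint reaching 12.
The next coin forces some mint to 12, so 64 + 1 = 65.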